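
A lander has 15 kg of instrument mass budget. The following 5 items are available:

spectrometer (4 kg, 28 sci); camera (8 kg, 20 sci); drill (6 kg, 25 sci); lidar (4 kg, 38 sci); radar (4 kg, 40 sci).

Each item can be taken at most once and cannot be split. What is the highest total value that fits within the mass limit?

Check high-value combinations within 15 kg:
- spectrometer+lidar+radar: mass 4+4+4=12, value 28+38+40=106
- drill+lidar+radar: mass 6+4+4=14, value 25+38+40=103
- spectrometer+drill+radar: mass 4+6+4=14, value 28+25+40=93
- spectrometer+drill+lidar: mass 4+6+4=14, value 28+25+38=91
Best: 106 sci.

106 sci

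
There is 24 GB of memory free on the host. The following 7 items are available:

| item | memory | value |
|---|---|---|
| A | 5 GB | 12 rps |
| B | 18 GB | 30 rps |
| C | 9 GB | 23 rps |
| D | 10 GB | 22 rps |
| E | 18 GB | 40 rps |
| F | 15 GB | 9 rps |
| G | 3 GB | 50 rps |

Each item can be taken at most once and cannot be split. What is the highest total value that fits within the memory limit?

95 rps

This is a 0/1 knapsack; check combinations near the capacity.
- C+D+G: memory 9+10+3=22, value 23+22+50=95
- E+G: memory 18+3=21, value 40+50=90
- A+C+G: memory 5+9+3=17, value 12+23+50=85
Best: 95 rps.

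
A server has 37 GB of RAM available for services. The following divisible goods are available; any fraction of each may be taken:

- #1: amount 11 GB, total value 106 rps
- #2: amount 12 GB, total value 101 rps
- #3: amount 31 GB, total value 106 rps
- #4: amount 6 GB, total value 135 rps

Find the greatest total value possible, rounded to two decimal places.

Take in order of value per unit:
- #4 (135/6 per unit): all 6 → value 135, running total 135.00
- #1 (106/11 per unit): all 11 → value 106, running total 241.00
- #2 (101/12 per unit): all 12 → value 101, running total 342.00
- #3 (106/31 per unit): 8 of 31 → value 8×106/31 = 27.3548, running total 369.35
Total 369.35.

369.35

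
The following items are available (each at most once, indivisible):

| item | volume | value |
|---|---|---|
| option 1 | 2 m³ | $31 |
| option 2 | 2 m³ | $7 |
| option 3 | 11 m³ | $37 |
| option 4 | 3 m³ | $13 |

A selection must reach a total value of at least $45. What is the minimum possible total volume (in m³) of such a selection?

Subsets with value ≥ 45, sorted by total volume:
- option 1+option 2+option 4: volume 7, value 51
- option 1+option 3: volume 13, value 68
Minimum volume: 7 m³.

7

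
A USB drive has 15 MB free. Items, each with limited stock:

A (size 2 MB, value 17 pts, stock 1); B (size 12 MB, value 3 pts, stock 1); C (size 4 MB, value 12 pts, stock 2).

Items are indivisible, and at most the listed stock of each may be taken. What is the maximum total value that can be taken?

41 pts

Top feasible selections:
- 1×A + 2×C: size 10, value 41
- 1×A + 1×C: size 6, value 29
- 2×C: size 8, value 24
Best: 41 pts.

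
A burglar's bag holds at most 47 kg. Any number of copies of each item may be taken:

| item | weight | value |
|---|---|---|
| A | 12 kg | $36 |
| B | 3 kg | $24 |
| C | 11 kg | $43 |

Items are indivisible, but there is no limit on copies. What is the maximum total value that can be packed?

Best value-per-unit is B at 24/3, and filling with it alone uses weight 15×3=45. No mix of the others beats 15×24 = 360.

$360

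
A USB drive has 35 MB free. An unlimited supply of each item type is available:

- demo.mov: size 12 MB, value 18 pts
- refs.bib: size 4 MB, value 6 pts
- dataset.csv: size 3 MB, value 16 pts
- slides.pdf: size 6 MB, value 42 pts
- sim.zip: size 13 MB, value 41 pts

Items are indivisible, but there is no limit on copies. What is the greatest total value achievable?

Best value-per-unit is slides.pdf at 42/6; filling with it alone gives 5×42 = 210.
Optimal mix: 1×dataset.csv + 5×slides.pdf → size 33, value 226.

226 pts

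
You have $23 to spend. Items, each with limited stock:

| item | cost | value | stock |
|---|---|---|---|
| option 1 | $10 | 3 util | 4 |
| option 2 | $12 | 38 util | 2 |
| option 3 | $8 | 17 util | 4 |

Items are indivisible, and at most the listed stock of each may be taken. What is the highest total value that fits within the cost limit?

55 util

Best selections within cost 23 and stock limits:
- 1×option 2 + 1×option 3: cost 20, value 55
- 1×option 1 + 1×option 2: cost 22, value 41
- 1×option 2: cost 12, value 38
- 2×option 3: cost 16, value 34
Best: 55 util.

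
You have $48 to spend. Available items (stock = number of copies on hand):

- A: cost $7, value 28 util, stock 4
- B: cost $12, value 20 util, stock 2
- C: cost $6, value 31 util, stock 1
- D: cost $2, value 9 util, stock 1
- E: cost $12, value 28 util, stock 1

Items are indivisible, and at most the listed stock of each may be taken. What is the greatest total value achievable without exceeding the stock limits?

180 util

Top feasible selections:
- 4×A + 1×C + 1×D + 1×E: cost 48, value 180
- 4×A + 1×B + 1×C + 1×D: cost 48, value 172
- 4×A + 1×C + 1×E: cost 46, value 171
Best: 180 util.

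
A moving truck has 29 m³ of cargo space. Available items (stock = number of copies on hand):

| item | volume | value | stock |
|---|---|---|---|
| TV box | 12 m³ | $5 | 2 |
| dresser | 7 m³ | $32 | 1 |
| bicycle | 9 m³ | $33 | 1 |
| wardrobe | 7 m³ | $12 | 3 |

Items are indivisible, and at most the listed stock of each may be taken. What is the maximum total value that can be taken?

$77

Best selections within volume 29 and stock limits:
- 1×dresser + 1×bicycle + 1×wardrobe: volume 23, value 77
- 1×TV box + 1×dresser + 1×bicycle: volume 28, value 70
Best: $77.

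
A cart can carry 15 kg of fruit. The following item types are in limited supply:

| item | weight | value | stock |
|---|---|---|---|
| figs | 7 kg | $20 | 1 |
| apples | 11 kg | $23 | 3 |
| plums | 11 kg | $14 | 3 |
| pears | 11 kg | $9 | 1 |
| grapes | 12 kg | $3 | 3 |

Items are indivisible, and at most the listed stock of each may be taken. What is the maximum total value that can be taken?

$23

Best selections within weight 15 and stock limits:
- 1×apples: weight 11, value 23
- 1×figs: weight 7, value 20
Best: $23.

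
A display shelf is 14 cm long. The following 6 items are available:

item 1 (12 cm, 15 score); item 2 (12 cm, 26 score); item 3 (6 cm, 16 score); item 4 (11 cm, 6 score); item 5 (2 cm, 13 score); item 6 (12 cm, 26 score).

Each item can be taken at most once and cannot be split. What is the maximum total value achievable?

Check high-value combinations within 14 cm:
- item 2+item 5: length 12+2=14, value 26+13=39
- item 5+item 6: length 2+12=14, value 13+26=39
- item 3+item 5: length 6+2=8, value 16+13=29
- item 1+item 5: length 12+2=14, value 15+13=28
Best: 39 score.

39 score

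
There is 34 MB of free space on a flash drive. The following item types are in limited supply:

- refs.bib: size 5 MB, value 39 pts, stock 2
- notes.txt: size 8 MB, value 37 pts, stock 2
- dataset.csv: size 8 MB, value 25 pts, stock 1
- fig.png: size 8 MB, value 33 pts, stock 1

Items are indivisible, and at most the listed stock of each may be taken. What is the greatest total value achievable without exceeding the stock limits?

Top feasible selections:
- 2×refs.bib + 2×notes.txt + 1×fig.png: size 34, value 185
- 2×refs.bib + 2×notes.txt + 1×dataset.csv: size 34, value 177
- 2×refs.bib + 1×notes.txt + 1×dataset.csv + 1×fig.png: size 34, value 173
Best: 185 pts.

185 pts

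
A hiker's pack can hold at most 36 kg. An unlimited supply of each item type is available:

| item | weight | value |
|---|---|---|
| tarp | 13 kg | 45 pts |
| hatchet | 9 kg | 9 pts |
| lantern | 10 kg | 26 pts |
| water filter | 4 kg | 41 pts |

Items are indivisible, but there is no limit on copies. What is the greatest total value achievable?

Best value-per-unit is water filter at 41/4, and filling with it alone uses weight 9×4=36. No mix of the others beats 9×41 = 369.

369 pts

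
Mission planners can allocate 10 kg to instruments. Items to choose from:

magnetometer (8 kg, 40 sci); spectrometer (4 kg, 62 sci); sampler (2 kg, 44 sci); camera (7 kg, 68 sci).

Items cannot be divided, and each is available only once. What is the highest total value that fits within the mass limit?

Check high-value combinations within 10 kg:
- sampler+camera: mass 2+7=9, value 44+68=112
- spectrometer+sampler: mass 4+2=6, value 62+44=106
- magnetometer+sampler: mass 8+2=10, value 40+44=84
- camera: mass 7, value 68
Best: 112 sci.

112 sci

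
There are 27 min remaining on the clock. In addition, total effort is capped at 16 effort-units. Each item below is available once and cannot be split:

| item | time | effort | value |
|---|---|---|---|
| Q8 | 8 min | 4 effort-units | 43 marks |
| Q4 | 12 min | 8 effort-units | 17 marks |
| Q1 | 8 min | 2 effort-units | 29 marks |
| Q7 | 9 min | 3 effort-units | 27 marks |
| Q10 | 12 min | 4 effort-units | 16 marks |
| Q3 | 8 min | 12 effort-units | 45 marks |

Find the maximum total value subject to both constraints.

99 marks

Feasible sets respecting both limits:
- Q8+Q1+Q7: time 25, effort 9, value 99
- Q8+Q3: time 16, effort 16, value 88
- Q1+Q3: time 16, effort 14, value 74
Best: 99 marks.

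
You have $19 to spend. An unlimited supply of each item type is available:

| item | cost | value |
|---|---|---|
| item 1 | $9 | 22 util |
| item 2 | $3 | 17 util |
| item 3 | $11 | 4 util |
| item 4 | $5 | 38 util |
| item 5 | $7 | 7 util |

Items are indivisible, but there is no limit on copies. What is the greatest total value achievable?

Best value-per-unit is item 4 at 38/5; filling with it alone gives 3×38 = 114.
Optimal mix: 1×item 2 + 3×item 4 → cost 18, value 131.

131 util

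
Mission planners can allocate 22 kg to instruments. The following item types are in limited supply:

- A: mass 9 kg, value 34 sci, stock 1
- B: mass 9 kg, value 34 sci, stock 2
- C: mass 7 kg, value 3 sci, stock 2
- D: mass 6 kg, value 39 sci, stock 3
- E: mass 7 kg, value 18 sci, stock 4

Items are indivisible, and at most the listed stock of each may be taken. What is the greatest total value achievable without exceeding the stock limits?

117 sci

Best selections within mass 22 and stock limits:
- 3×D: mass 18, value 117
- 1×B + 2×D: mass 21, value 112
- 1×A + 2×D: mass 21, value 112
- 2×D + 1×E: mass 19, value 96
Best: 117 sci.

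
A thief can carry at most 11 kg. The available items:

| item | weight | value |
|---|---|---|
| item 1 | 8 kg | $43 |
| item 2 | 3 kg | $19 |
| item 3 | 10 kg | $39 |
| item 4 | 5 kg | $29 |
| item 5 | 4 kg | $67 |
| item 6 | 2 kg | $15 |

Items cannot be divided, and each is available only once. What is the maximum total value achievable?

This is a 0/1 knapsack; check combinations near the capacity.
- item 4+item 5+item 6: weight 5+4+2=11, value 29+67+15=111
- item 2+item 5+item 6: weight 3+4+2=9, value 19+67+15=101
- item 4+item 5: weight 5+4=9, value 29+67=96
- item 2+item 5: weight 3+4=7, value 19+67=86
Best: $111.

$111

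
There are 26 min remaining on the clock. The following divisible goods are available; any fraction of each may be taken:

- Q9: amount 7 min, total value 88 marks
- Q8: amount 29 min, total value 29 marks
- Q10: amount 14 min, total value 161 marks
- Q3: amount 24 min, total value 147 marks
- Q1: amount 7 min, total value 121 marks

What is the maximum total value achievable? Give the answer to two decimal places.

Take in order of value per unit:
- Q1 (121/7 per unit): all 7 → value 121, running total 121.00
- Q9 (88/7 per unit): all 7 → value 88, running total 209.00
- Q10 (161/14 per unit): 12 of 14 → value 12×161/14 = 138.0000, running total 347.00
Total 347.00.

347.00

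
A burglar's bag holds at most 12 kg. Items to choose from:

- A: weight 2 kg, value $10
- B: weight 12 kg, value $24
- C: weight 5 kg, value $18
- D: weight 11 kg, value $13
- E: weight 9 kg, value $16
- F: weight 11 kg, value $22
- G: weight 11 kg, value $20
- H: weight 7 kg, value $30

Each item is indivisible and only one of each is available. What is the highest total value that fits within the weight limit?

This is a 0/1 knapsack; check combinations near the capacity.
- C+H: weight 5+7=12, value 18+30=48
- A+H: weight 2+7=9, value 10+30=40
- H: weight 7, value 30
- A+C: weight 2+5=7, value 10+18=28
Best: $48.

$48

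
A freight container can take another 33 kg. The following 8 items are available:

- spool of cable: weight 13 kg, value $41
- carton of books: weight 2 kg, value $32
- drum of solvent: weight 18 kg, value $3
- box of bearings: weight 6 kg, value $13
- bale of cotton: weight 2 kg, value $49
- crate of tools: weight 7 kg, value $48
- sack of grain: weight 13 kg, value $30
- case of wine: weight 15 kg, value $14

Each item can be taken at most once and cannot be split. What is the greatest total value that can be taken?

Check high-value combinations within 33 kg:
- spool of cable+carton of books+box of bearings+bale of cotton+crate of tools: weight 13+2+6+2+7=30, value 41+32+13+49+48=183
- carton of books+box of bearings+bale of cotton+crate of tools+sack of grain: weight 2+6+2+7+13=30, value 32+13+49+48+30=172
- spool of cable+carton of books+bale of cotton+crate of tools: weight 13+2+2+7=24, value 41+32+49+48=170
Best: $183.

$183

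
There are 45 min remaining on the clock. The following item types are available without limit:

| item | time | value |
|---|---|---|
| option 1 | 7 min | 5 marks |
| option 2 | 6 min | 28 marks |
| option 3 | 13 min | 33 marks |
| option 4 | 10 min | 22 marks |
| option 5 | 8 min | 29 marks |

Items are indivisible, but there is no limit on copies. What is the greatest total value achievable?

Best value-per-unit is option 2 at 28/6; filling with it alone gives 7×28 = 196.
Optimal mix: 6×option 2 + 1×option 5 → time 44, value 197.

197 marks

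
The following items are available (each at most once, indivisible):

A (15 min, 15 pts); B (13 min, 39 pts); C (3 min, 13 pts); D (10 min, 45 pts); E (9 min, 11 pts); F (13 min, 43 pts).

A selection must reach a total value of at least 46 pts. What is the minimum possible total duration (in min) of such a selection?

13

Subsets with value ≥ 46, sorted by total duration:
- C+D: duration 13, value 58
- C+F: duration 16, value 56
- B+C: duration 16, value 52
- D+E: duration 19, value 56
Minimum duration: 13 min.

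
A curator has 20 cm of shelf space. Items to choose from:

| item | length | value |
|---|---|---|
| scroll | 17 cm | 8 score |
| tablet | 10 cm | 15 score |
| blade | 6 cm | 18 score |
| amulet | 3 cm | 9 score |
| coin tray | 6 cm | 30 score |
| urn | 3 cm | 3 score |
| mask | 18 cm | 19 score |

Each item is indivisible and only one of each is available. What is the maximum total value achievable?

60 score

Check high-value combinations within 20 cm:
- blade+amulet+coin tray+urn: length 6+3+6+3=18, value 18+9+30+3=60
- blade+amulet+coin tray: length 6+3+6=15, value 18+9+30=57
- tablet+amulet+coin tray: length 10+3+6=19, value 15+9+30=54
- blade+coin tray+urn: length 6+6+3=15, value 18+30+3=51
- blade+coin tray: length 6+6=12, value 18+30=48
Best: 60 score.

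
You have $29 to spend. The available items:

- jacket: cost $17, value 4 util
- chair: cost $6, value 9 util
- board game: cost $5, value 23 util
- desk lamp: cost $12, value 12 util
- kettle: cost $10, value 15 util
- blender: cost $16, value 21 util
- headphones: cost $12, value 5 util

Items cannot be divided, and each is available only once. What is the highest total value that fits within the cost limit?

Check high-value combinations within $29:
- chair+board game+blender: cost 6+5+16=27, value 9+23+21=53
- board game+desk lamp+kettle: cost 5+12+10=27, value 23+12+15=50
- chair+board game+kettle: cost 6+5+10=21, value 9+23+15=47
- board game+blender: cost 5+16=21, value 23+21=44
Best: 53 util.

53 util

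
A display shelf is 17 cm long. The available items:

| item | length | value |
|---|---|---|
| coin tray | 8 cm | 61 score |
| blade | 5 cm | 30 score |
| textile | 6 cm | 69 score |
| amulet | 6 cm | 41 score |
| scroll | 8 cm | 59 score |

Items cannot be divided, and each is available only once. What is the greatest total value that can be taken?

Check high-value combinations within 17 cm:
- blade+textile+amulet: length 5+6+6=17, value 30+69+41=140
- coin tray+textile: length 8+6=14, value 61+69=130
- textile+scroll: length 6+8=14, value 69+59=128
- coin tray+scroll: length 8+8=16, value 61+59=120
Best: 140 score.

140 score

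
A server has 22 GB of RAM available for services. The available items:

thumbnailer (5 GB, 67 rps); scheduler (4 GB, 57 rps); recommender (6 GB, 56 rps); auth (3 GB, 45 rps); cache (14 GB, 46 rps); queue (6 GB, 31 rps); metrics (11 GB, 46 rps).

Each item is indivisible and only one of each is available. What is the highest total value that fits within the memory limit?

225 rps

Check high-value combinations within 22 GB:
- thumbnailer+scheduler+recommender+auth: memory 5+4+6+3=18, value 67+57+56+45=225
- thumbnailer+scheduler+recommender+queue: memory 5+4+6+6=21, value 67+57+56+31=211
- thumbnailer+scheduler+auth+queue: memory 5+4+3+6=18, value 67+57+45+31=200
- thumbnailer+recommender+auth+queue: memory 5+6+3+6=20, value 67+56+45+31=199
- scheduler+recommender+auth+queue: memory 4+6+3+6=19, value 57+56+45+31=189
Best: 225 rps.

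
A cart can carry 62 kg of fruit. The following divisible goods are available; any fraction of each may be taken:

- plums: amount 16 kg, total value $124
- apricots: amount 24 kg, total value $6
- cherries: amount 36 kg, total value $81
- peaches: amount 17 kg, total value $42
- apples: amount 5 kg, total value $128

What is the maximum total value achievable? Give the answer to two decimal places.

348.00

Take in order of value per unit:
- apples (128/5 per unit): all 5 → value 128, running total 128.00
- plums (124/16 per unit): all 16 → value 124, running total 252.00
- peaches (42/17 per unit): all 17 → value 42, running total 294.00
- cherries (81/36 per unit): 24 of 36 → value 24×81/36 = 54.0000, running total 348.00
Total 348.00.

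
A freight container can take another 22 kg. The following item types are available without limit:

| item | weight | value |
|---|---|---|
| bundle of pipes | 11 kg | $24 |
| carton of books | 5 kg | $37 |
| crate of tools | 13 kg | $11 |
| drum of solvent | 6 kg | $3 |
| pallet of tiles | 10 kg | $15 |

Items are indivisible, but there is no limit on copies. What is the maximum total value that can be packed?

$148

Best value-per-unit is carton of books at 37/5, and filling with it alone uses weight 4×5=20. No mix of the others beats 4×37 = 148.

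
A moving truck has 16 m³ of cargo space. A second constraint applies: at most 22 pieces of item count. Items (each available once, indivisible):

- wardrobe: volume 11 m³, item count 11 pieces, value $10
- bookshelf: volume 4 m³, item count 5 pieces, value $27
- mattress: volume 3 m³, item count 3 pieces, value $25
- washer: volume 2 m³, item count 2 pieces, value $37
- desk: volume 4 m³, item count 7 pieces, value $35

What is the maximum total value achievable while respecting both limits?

Feasible sets respecting both limits:
- bookshelf+mattress+washer+desk: volume 13, item count 17, value 124
- bookshelf+washer+desk: volume 10, item count 14, value 99
- mattress+washer+desk: volume 9, item count 12, value 97
- bookshelf+mattress+washer: volume 9, item count 10, value 89
Best: $124.

$124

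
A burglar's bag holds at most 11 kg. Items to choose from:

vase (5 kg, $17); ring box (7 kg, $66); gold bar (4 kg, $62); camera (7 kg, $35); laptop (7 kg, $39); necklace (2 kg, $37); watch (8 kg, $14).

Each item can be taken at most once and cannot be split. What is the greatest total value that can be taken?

This is a 0/1 knapsack; check combinations near the capacity.
- ring box+gold bar: weight 7+4=11, value 66+62=128
- vase+gold bar+necklace: weight 5+4+2=11, value 17+62+37=116
- ring box+necklace: weight 7+2=9, value 66+37=103
- gold bar+laptop: weight 4+7=11, value 62+39=101
- gold bar+necklace: weight 4+2=6, value 62+37=99
Best: $128.

$128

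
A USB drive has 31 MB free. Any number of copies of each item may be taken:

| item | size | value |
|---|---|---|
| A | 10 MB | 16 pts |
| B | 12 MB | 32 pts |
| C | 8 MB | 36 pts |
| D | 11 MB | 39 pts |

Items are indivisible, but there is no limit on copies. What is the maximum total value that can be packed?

Best value-per-unit is C at 36/8; filling with it alone gives 3×36 = 108.
Optimal mix: 1×C + 2×D → size 30, value 114.

114 pts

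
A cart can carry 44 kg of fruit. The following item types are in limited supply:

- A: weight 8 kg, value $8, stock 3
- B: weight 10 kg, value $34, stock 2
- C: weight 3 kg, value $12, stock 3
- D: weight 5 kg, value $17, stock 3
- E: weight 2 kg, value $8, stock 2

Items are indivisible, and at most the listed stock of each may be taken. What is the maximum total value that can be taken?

$155

Best selections within weight 44 and stock limits:
- 2×B + 3×C + 3×D: weight 44, value 155
- 2×B + 3×C + 2×D + 2×E: weight 43, value 154
Best: $155.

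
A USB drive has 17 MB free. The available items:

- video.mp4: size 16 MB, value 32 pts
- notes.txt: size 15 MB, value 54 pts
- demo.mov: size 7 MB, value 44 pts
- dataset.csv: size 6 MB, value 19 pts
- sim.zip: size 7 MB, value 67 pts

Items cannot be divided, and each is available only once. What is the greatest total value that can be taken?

111 pts

This is a 0/1 knapsack; check combinations near the capacity.
- demo.mov+sim.zip: size 7+7=14, value 44+67=111
- dataset.csv+sim.zip: size 6+7=13, value 19+67=86
- sim.zip: size 7, value 67
- demo.mov+dataset.csv: size 7+6=13, value 44+19=63
Best: 111 pts.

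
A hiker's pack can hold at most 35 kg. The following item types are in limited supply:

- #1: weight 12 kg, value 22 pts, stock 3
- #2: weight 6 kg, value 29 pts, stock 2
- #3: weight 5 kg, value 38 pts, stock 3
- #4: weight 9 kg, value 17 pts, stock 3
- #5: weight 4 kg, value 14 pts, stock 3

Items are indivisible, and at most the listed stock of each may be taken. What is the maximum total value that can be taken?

Top feasible selections:
- 2×#2 + 3×#3 + 2×#5: weight 35, value 200
- 2×#2 + 3×#3 + 1×#5: weight 31, value 186
- 1×#2 + 3×#3 + 3×#5: weight 33, value 185
- 2×#2 + 2×#3 + 3×#5: weight 34, value 176
Best: 200 pts.

200 pts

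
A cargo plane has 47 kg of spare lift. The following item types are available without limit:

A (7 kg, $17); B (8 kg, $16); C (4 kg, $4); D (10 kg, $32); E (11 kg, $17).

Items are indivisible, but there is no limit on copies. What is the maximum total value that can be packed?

Best value-per-unit is D at 32/10; filling with it alone gives 4×32 = 128.
Optimal mix: 1×A + 4×D → weight 47, value 145.

$145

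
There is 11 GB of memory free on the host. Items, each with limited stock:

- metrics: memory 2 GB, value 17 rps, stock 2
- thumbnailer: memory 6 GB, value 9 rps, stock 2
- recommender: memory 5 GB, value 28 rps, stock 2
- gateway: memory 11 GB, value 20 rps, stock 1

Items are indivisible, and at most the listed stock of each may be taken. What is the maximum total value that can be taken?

62 rps

Best selections within memory 11 and stock limits:
- 2×metrics + 1×recommender: memory 9, value 62
- 2×recommender: memory 10, value 56
Best: 62 rps.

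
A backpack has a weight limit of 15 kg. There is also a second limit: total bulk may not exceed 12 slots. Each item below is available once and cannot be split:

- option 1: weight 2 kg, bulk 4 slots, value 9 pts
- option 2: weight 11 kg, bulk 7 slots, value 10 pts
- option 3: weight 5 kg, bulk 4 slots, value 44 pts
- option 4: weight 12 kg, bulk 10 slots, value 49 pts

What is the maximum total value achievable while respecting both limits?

Feasible sets respecting both limits:
- option 1+option 3: weight 7, bulk 8, value 53
- option 4: weight 12, bulk 10, value 49
- option 3: weight 5, bulk 4, value 44
Best: 53 pts.

53 pts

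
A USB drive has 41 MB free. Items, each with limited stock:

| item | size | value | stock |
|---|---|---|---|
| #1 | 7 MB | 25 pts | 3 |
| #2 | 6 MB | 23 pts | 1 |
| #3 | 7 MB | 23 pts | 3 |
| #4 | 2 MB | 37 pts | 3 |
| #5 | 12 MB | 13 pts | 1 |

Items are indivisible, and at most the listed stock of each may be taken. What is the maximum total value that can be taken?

232 pts

Top feasible selections:
- 3×#1 + 1×#2 + 1×#3 + 3×#4: size 40, value 232
- 3×#1 + 2×#3 + 3×#4: size 41, value 232
Best: 232 pts.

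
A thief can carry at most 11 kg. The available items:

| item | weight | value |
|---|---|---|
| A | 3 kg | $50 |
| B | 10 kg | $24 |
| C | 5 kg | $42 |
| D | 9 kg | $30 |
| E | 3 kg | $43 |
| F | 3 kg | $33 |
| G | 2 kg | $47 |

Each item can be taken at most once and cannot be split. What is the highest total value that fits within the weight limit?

Check high-value combinations within 11 kg:
- A+E+F+G: weight 3+3+3+2=11, value 50+43+33+47=173
- A+E+G: weight 3+3+2=8, value 50+43+47=140
- A+C+G: weight 3+5+2=10, value 50+42+47=139
Best: $173.

$173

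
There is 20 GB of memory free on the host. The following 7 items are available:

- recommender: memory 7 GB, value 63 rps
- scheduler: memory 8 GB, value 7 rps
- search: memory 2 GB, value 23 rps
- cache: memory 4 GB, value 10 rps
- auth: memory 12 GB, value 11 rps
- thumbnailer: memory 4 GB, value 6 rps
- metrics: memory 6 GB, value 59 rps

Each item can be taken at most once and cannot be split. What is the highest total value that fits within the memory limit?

155 rps

Check high-value combinations within 20 GB:
- recommender+search+cache+metrics: memory 7+2+4+6=19, value 63+23+10+59=155
- recommender+search+thumbnailer+metrics: memory 7+2+4+6=19, value 63+23+6+59=151
- recommender+search+metrics: memory 7+2+6=15, value 63+23+59=145
Best: 155 rps.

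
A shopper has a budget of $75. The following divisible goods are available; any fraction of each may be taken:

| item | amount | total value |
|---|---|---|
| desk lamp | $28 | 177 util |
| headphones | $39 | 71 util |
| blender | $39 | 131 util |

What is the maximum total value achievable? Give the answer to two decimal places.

322.56

Take in order of value per unit:
- desk lamp (177/28 per unit): all 28 → value 177, running total 177.00
- blender (131/39 per unit): all 39 → value 131, running total 308.00
- headphones (71/39 per unit): 8 of 39 → value 8×71/39 = 14.5641, running total 322.56
Total 322.56.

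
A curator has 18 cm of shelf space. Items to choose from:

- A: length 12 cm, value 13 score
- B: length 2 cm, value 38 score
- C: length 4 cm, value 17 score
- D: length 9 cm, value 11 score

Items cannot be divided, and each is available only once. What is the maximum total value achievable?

Check high-value combinations within 18 cm:
- A+B+C: length 12+2+4=18, value 13+38+17=68
- B+C+D: length 2+4+9=15, value 38+17+11=66
- B+C: length 2+4=6, value 38+17=55
Best: 68 score.

68 score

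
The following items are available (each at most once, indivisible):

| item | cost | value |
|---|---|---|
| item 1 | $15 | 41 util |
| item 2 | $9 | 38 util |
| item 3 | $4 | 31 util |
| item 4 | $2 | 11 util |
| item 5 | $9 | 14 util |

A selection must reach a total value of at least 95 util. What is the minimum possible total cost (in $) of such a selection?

Subsets with value ≥ 95, sorted by total cost:
- item 1+item 2+item 3: cost 28, value 110
- item 1+item 2+item 3+item 4: cost 30, value 121
- item 1+item 3+item 4+item 5: cost 30, value 97
- item 1+item 2+item 4+item 5: cost 35, value 104
Minimum cost: 28 $.

28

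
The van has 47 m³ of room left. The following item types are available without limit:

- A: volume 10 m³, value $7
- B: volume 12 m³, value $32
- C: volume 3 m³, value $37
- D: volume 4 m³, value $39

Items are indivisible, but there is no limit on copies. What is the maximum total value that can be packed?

$559

Best value-per-unit is C at 37/3; filling with it alone gives 15×37 = 555.
Optimal mix: 13×C + 2×D → volume 47, value 559.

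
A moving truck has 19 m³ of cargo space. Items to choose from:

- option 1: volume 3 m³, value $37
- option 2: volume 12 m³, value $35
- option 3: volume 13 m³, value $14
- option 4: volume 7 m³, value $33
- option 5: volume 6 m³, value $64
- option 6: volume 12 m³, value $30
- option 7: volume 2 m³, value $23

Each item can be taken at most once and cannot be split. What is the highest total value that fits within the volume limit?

$157

This is a 0/1 knapsack; check combinations near the capacity.
- option 1+option 4+option 5+option 7: volume 3+7+6+2=18, value 37+33+64+23=157
- option 1+option 4+option 5: volume 3+7+6=16, value 37+33+64=134
- option 1+option 5+option 7: volume 3+6+2=11, value 37+64+23=124
- option 4+option 5+option 7: volume 7+6+2=15, value 33+64+23=120
Best: $157.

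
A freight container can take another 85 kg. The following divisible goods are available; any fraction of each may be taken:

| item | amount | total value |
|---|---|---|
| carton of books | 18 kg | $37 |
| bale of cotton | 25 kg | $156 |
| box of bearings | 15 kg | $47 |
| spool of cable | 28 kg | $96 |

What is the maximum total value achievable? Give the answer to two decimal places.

Take in order of value per unit:
- bale of cotton (156/25 per unit): all 25 → value 156, running total 156.00
- spool of cable (96/28 per unit): all 28 → value 96, running total 252.00
- box of bearings (47/15 per unit): all 15 → value 47, running total 299.00
- carton of books (37/18 per unit): 17 of 18 → value 17×37/18 = 34.9444, running total 333.94
Total 333.94.

333.94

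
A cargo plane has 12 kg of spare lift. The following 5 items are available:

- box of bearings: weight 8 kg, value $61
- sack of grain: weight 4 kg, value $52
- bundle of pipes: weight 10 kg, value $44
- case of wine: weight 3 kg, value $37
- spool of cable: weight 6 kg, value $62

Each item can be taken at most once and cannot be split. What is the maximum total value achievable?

Check high-value combinations within 12 kg:
- sack of grain+spool of cable: weight 4+6=10, value 52+62=114
- box of bearings+sack of grain: weight 8+4=12, value 61+52=113
- case of wine+spool of cable: weight 3+6=9, value 37+62=99
Best: $114.

$114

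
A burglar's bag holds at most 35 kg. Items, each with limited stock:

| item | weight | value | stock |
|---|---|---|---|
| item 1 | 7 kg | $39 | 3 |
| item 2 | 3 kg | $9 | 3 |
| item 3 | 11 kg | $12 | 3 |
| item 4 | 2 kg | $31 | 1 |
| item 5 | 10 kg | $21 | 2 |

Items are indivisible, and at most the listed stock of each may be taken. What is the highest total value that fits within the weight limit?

Best selections within weight 35 and stock limits:
- 3×item 1 + 3×item 2 + 1×item 4: weight 32, value 175
- 3×item 1 + 1×item 4 + 1×item 5: weight 33, value 169
- 3×item 1 + 2×item 2 + 1×item 4: weight 29, value 166
Best: $175.

$175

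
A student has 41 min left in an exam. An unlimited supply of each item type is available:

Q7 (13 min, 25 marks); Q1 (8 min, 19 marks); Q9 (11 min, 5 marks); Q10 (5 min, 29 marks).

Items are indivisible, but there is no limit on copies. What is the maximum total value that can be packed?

Best value-per-unit is Q10 at 29/5, and filling with it alone uses time 8×5=40. No mix of the others beats 8×29 = 232.

232 marks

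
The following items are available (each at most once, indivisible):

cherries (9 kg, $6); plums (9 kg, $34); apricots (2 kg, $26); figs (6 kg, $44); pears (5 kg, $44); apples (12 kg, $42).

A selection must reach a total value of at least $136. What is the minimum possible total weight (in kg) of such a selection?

Subsets with value ≥ 136, sorted by total weight:
- plums+apricots+figs+pears: weight 22, value 148
- apricots+figs+pears+apples: weight 25, value 156
- plums+apricots+pears+apples: weight 28, value 146
Minimum weight: 22 kg.

22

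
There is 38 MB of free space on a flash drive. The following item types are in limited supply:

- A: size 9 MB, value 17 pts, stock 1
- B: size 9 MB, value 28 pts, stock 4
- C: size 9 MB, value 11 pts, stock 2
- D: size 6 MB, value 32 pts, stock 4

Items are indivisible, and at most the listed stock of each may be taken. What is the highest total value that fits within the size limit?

156 pts

Top feasible selections:
- 1×B + 4×D: size 33, value 156
- 2×B + 3×D: size 36, value 152
- 1×A + 4×D: size 33, value 145
Best: 156 pts.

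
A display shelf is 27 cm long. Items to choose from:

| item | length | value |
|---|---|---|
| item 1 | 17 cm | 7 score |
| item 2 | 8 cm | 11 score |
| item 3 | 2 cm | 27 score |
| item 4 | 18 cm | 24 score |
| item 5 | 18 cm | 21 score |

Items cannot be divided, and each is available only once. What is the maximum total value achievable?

Check high-value combinations within 27 cm:
- item 3+item 4: length 2+18=20, value 27+24=51
- item 3+item 5: length 2+18=20, value 27+21=48
- item 1+item 2+item 3: length 17+8+2=27, value 7+11+27=45
Best: 51 score.

51 score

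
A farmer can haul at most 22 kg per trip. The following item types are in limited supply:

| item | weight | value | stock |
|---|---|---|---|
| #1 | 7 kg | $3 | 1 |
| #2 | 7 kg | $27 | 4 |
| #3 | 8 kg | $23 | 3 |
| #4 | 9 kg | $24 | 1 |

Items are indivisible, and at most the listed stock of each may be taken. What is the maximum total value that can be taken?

$81

Top feasible selections:
- 3×#2: weight 21, value 81
- 2×#2 + 1×#3: weight 22, value 77
Best: $81.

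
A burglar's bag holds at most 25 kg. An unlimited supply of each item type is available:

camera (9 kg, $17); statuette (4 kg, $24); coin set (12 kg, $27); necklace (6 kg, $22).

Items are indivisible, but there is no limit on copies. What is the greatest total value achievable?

Best value-per-unit is statuette at 24/4, and filling with it alone uses weight 6×4=24. No mix of the others beats 6×24 = 144.

$144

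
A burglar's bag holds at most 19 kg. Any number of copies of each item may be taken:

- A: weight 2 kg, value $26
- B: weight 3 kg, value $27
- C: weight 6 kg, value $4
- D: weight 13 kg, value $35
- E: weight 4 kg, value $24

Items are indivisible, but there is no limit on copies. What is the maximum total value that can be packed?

$235

Best value-per-unit is A at 26/2; filling with it alone gives 9×26 = 234.
Optimal mix: 8×A + 1×B → weight 19, value 235.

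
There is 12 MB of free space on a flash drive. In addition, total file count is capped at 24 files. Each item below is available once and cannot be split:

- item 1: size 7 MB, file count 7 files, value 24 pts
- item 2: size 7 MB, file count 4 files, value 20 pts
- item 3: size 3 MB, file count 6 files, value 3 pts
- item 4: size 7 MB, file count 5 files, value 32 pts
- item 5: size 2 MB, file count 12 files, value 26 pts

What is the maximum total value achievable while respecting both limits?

61 pts

Feasible sets respecting both limits:
- item 3+item 4+item 5: size 12, file count 23, value 61
- item 4+item 5: size 9, file count 17, value 58
- item 1+item 5: size 9, file count 19, value 50
- item 2+item 3+item 5: size 12, file count 22, value 49
Best: 61 pts.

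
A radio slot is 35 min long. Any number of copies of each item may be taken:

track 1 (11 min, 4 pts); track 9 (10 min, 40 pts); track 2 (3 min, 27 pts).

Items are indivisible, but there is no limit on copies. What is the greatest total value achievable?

297 pts

Best value-per-unit is track 2 at 27/3, and filling with it alone uses duration 11×3=33. No mix of the others beats 11×27 = 297.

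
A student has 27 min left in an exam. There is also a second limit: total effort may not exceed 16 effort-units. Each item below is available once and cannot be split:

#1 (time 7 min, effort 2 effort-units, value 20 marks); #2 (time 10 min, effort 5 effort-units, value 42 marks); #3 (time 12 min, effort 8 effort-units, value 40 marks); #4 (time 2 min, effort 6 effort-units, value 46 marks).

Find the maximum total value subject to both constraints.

Feasible sets respecting both limits:
- #1+#2+#4: time 19, effort 13, value 108
- #1+#3+#4: time 21, effort 16, value 106
- #2+#4: time 12, effort 11, value 88
- #3+#4: time 14, effort 14, value 86
Best: 108 marks.

108 marks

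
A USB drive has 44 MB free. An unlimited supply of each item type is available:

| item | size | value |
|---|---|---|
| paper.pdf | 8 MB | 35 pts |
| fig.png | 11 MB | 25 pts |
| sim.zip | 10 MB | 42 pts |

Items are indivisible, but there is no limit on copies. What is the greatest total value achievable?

189 pts

Best value-per-unit is paper.pdf at 35/8; filling with it alone gives 5×35 = 175.
Optimal mix: 3×paper.pdf + 2×sim.zip → size 44, value 189.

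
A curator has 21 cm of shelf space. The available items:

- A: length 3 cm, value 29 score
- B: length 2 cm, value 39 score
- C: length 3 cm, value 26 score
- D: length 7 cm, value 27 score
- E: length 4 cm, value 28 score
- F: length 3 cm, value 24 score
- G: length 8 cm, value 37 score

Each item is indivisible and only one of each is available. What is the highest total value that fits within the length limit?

Check high-value combinations within 21 cm:
- A+B+C+E+G: length 3+2+3+4+8=20, value 29+39+26+28+37=159
- A+B+E+F+G: length 3+2+4+3+8=20, value 29+39+28+24+37=157
- A+B+C+F+G: length 3+2+3+3+8=19, value 29+39+26+24+37=155
- B+C+E+F+G: length 2+3+4+3+8=20, value 39+26+28+24+37=154
Best: 159 score.

159 score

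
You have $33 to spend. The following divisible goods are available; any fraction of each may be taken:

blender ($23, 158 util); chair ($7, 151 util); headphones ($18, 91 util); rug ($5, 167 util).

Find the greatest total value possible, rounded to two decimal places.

Take in order of value per unit:
- rug (167/5 per unit): all 5 → value 167, running total 167.00
- chair (151/7 per unit): all 7 → value 151, running total 318.00
- blender (158/23 per unit): 21 of 23 → value 21×158/23 = 144.2609, running total 462.26
Total 462.26.

462.26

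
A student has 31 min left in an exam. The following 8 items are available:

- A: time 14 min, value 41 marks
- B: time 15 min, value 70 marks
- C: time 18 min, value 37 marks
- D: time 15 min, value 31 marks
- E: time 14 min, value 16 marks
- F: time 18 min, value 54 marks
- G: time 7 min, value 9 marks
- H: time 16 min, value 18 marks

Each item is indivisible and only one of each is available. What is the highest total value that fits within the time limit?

111 marks

This is a 0/1 knapsack; check combinations near the capacity.
- A+B: time 14+15=29, value 41+70=111
- B+D: time 15+15=30, value 70+31=101
- B+H: time 15+16=31, value 70+18=88
Best: 111 marks.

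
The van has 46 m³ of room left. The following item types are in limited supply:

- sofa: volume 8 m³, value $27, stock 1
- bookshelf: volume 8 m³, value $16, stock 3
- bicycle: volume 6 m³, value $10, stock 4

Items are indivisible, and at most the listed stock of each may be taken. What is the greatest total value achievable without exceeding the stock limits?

$95

Top feasible selections:
- 1×sofa + 3×bookshelf + 2×bicycle: volume 44, value 95
- 1×sofa + 2×bookshelf + 3×bicycle: volume 42, value 89
- 1×sofa + 3×bookshelf + 1×bicycle: volume 38, value 85
- 1×sofa + 1×bookshelf + 4×bicycle: volume 40, value 83
Best: $95.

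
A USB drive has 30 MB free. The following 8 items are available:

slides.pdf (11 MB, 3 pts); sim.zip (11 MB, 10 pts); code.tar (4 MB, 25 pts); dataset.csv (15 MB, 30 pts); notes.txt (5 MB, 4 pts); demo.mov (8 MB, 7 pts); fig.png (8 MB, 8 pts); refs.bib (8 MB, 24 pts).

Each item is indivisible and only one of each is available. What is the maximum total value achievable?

Check high-value combinations within 30 MB:
- code.tar+dataset.csv+refs.bib: size 4+15+8=27, value 25+30+24=79
- sim.zip+code.tar+dataset.csv: size 11+4+15=30, value 10+25+30=65
- code.tar+demo.mov+fig.png+refs.bib: size 4+8+8+8=28, value 25+7+8+24=64
- code.tar+dataset.csv+fig.png: size 4+15+8=27, value 25+30+8=63
- sim.zip+code.tar+notes.txt+refs.bib: size 11+4+5+8=28, value 10+25+4+24=63
Best: 79 pts.

79 pts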